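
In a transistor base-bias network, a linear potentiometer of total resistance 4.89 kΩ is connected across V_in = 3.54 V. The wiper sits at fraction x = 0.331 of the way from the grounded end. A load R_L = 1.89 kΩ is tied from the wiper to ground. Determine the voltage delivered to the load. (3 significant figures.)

The pot divides into 3.271 kΩ above the wiper and 1.619 kΩ below.
R_L loads the lower segment: effective lower R = 0.8719 kΩ.
Loaded-divider output: V_out = 3.54 × 0.2104 = 0.7449 V.

V_out ≈ 0.745 V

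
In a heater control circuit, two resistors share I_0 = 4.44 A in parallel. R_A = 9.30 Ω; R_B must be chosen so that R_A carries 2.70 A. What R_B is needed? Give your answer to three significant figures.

Two-branch current divider: I_A = I_0 · R_B/(R_A + R_B).
With f = 0.6081, R_B = R_A · f/(1−f) = 9.30 × 1.552 = 14.43 Ω.

R_B ≈ 14.4 Ω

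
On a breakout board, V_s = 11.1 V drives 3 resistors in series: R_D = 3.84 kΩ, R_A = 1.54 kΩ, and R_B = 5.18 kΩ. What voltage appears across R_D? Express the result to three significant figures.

Series total: ΣR = 3.84 + 1.54 + 5.18 = 10.56 kΩ.
V = V_s · R/ΣR = 11.1 × 0.3636 = 4.036 V.

V ≈ 4.04 V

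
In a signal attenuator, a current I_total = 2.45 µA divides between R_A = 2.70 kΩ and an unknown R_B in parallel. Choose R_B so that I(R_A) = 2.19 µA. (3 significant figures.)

The fraction through R_A equals R_B/(R_A+R_B).
2.19/2.45 = R_B/(R_A + R_B) → R_B = R_A · (0.8939)/(1 − 0.8939) = 2.70 × 8.423 = 22.74 kΩ.

R_B ≈ 22.7 kΩ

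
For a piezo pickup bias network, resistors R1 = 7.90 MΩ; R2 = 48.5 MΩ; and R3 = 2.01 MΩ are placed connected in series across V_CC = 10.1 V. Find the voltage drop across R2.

Series total: ΣR = 7.90 + 48.5 + 2.01 = 58.41 MΩ.
Voltage divider: V = V_CC · (48.50 / 58.41) = 10.1 × 0.8303 = 8.386 V.

V ≈ 8.39 V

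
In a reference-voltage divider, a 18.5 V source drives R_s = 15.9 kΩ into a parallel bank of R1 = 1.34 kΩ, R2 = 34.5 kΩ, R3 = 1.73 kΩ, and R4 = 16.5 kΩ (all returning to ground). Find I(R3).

Combine the parallel branches: R_p = (1/1.34 + 1/34.5 + 1/1.73 + 1/16.5)⁻¹ = 0.7073 kΩ.
V_A by voltage divider: V_A = 18.5 × 0.7073/(15.9 + 0.7073) = 0.7879 V.
I(R3) = V_A / R3 = 0.7879/1.73 = 0.4554 mA.

I ≈ 0.455 mA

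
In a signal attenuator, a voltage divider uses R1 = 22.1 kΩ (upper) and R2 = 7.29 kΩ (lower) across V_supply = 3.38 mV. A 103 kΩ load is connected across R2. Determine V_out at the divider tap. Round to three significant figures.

R2 ‖ R_L = (7.29 × 103)/(7.29 + 103) = 6.808 kΩ.
Then V_out = V_supply · R2'/(R1 + R2') = 3.38 × 6.808/28.91 = 0.7960 mV.
(Unloaded it would be 0.838 mV; the load pulls it down.)

V_out ≈ 0.796 mV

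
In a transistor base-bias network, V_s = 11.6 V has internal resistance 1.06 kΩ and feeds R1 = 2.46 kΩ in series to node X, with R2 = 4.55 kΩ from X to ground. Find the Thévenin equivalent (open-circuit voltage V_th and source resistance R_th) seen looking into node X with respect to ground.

R1' = 1.06 + 2.46 = 3.520 kΩ (source resistance + R1).
V_th is the unloaded tap voltage: V_s · R2/(R1'+R2) = 11.6 × 0.5638 = 6.540 V.
Looking into X with the source shorted: R_th = R1'·R2/(R1'+R2) = 3.520 × 4.55/8.070 = 1.985 kΩ.

V_th ≈ 6.54 V, R_th ≈ 1.98 kΩ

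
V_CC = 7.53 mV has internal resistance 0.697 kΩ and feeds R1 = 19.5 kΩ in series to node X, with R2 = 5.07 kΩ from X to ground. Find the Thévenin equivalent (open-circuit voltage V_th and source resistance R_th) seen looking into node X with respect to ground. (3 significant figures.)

R1' = 0.697 + 19.5 = 20.20 kΩ (source resistance + R1).
Open-circuit (no load on X): V_th = V_CC · R2/(R1' + R2) = 7.53 × 5.07/(20.20 + 5.07) = 1.511 mV.
Looking into X with the source shorted: R_th = R1'·R2/(R1'+R2) = 20.20 × 5.07/25.27 = 4.053 kΩ.

V_th ≈ 1.51 mV, R_th ≈ 4.05 kΩ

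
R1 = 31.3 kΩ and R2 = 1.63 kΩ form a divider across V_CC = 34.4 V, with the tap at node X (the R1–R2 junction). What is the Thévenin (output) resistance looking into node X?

R_th ≈ 1.55 kΩ

Looking into X with the source shorted: R_th = R1·R2/(R1+R2) = 31.30 × 1.63/32.93 = 1.549 kΩ.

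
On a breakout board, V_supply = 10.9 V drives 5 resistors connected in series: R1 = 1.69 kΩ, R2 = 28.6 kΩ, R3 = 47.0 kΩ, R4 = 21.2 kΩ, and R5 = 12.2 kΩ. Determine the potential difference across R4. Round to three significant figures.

Total series resistance ΣR = 1.69 + 28.6 + 47.0 + 21.2 + 12.2 = 110.7 kΩ.
V = V_supply · R/ΣR = 10.9 × 0.1915 = 2.088 V.

V ≈ 2.09 V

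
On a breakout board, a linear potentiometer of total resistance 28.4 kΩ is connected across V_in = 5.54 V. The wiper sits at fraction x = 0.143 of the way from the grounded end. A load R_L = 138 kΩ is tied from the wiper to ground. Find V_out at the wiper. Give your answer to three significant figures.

V_out ≈ 0.773 V

Split the track: R_lower = x·R_p = 4.061 kΩ, R_upper = (1−x)·R_p = 24.34 kΩ.
(x·R_p) ‖ R_L = 3.945 kΩ.
V_out = 5.54 × 3.945/(24.34 + 3.945) = 0.7727 V.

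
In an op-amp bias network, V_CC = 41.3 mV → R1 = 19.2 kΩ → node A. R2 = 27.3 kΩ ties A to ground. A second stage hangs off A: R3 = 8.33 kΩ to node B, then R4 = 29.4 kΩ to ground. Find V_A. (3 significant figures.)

The second stage (R3 + R4 = 37.73 kΩ) loads node A in parallel with R2.
R2 ‖ (R3+R4) = 15.84 kΩ.
First divider: V_A = V_CC · 15.84/(19.2 + 15.84) = 18.67 mV.

V_A ≈ 18.7 mV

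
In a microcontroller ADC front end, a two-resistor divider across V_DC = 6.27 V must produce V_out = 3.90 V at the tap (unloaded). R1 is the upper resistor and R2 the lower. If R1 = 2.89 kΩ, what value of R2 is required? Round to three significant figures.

The divider ratio is R2/(R1+R2) = 3.90/6.27 = 0.6220.
Rearranging, R2 = R1·k/(1−k) = 2.89 × 1.646 = 4.756 kΩ.

R2 ≈ 4.76 kΩ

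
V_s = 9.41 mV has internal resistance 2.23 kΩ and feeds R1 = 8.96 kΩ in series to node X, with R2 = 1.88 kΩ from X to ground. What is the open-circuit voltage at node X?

R1' = 2.23 + 8.96 = 11.19 kΩ (source resistance + R1).
V_th is the unloaded tap voltage: V_s · R2/(R1'+R2) = 9.41 × 0.1438 = 1.354 mV.

V_th ≈ 1.35 mV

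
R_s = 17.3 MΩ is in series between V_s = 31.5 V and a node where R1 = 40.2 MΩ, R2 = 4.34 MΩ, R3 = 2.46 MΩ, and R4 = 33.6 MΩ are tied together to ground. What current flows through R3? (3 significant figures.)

I ≈ 0.988 µA

Combine the parallel branches: R_p = (1/40.2 + 1/4.34 + 1/2.46 + 1/33.6)⁻¹ = 1.446 MΩ.
V_A by voltage divider: V_A = 31.5 × 1.446/(17.3 + 1.446) = 2.430 V.
Branch current I = V_A/R3 = 2.430/2.46 = 0.9877 µA.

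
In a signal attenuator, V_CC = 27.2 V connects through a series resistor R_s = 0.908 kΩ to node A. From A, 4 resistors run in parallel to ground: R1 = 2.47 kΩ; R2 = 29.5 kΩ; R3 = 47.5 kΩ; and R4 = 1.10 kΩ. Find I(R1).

Parallel bank: R_p = 1/(1/2.47 + 1/29.5 + 1/47.5 + 1/1.10) = 0.7305 kΩ.
V_A = 27.2 × 0.7305/1.639 = 12.13 V.
I(R1) = V_A / R1 = 12.13/2.47 = 4.910 mA.

I ≈ 4.91 mA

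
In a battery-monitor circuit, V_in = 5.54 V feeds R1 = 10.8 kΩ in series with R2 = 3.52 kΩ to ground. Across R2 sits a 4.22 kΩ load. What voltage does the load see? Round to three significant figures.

V_out ≈ 0.836 V

First combine the lower leg with the load: R2 ‖ R_L = 1.919 kΩ.
Voltage divider with the loaded lower leg: V_out = 5.54 × 1.919/(10.8 + 1.919) = 5.54 × 0.1509 = 0.8359 V.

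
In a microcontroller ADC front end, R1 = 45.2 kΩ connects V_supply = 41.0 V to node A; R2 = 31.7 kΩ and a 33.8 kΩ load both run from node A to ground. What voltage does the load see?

V_out ≈ 10.9 V

R2 ‖ R_L = (31.7 × 33.8)/(31.7 + 33.8) = 16.36 kΩ.
Now apply the divider: V_out = 41.0 × 0.2657 = 10.90 V.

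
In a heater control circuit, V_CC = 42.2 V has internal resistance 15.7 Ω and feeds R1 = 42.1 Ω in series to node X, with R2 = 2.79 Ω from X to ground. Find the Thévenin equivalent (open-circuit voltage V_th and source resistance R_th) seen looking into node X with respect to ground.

R1' = 15.7 + 42.1 = 57.80 Ω (source resistance + R1).
With X open, the divider is unloaded: V_th = 42.2 × 2.79/60.59 = 1.943 V.
Looking into X with the source shorted: R_th = R1'·R2/(R1'+R2) = 57.80 × 2.79/60.59 = 2.662 Ω.

V_th ≈ 1.94 V, R_th ≈ 2.66 Ω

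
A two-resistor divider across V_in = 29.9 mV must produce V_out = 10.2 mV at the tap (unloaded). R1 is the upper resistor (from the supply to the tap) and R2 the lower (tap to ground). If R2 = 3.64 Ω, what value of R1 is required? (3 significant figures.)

V_out/V_in = R2/(R1+R2) = 0.3411.
So R1 = R2 · (V_in/V_out − 1) = 3.64 × (29.9/10.2 − 1) = 3.64 × 1.931 = 7.030 Ω.

R1 ≈ 7.03 Ω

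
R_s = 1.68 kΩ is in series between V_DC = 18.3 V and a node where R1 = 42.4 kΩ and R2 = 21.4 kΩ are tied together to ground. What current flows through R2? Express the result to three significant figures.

I ≈ 0.765 mA

Equivalent of the parallel group: R_p = 14.22 kΩ.
V_A = 18.3 × 14.22/15.90 = 16.37 V.
Branch current I = V_A/R2 = 16.37/21.4 = 0.7648 mA.
(Check via current divider: I_total = 1.151 mA; share G_k/ΣG = 0.6646 → same result.)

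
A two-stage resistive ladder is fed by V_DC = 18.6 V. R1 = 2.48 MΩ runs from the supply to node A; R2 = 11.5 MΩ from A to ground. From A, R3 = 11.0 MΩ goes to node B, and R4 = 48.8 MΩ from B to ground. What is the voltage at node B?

V_B ≈ 12.1 V

Node A sees R2 in parallel with the series input of stage 2, R3 + R4 = 59.80 MΩ.
Effective lower resistance at A: R2 ‖ 59.80 = 9.645 MΩ.
First divider: V_A = V_DC · 9.645/(2.48 + 9.645) = 14.80 V.
V_B = V_A × 0.8161 = 12.07 V.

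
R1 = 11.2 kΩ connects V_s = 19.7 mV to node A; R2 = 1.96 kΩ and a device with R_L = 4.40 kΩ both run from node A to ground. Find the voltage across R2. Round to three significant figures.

V_out ≈ 2.13 mV

The load sits in parallel with R2, giving an effective lower resistance R2' = R2·R_L/(R2+R_L) = 1.356 kΩ.
Then V_out = V_s · R2'/(R1 + R2') = 19.7 × 1.356/12.56 = 2.127 mV.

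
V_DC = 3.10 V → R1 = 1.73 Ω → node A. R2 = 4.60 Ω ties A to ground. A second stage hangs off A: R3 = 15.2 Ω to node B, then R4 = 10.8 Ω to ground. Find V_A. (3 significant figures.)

V_A ≈ 2.15 V

Looking into the second stage from A: R3 + R4 = 26.00 Ω appears in parallel with R2.
Effective lower resistance at A: R2 ‖ 26.00 = 3.908 Ω.
So V_A = 3.10 × 0.6932 = 2.149 V.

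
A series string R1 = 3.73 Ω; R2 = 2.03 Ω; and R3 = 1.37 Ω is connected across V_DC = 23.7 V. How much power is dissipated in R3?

Series current I = V_DC/ΣR = 23.7/7.130 = 3.324 A.
V(R3) = I·R = 4.554 V; P = V·I = 4.554 × 3.324 = 15.14 W.

P ≈ 15.1 W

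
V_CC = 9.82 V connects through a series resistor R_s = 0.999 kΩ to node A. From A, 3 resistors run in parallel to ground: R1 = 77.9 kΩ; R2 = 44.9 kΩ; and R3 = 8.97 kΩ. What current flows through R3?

I ≈ 0.955 mA

Combine the parallel branches: R_p = (1/77.9 + 1/44.9 + 1/8.97)⁻¹ = 6.822 kΩ.
V_A by voltage divider: V_A = 9.82 × 6.822/(0.999 + 6.822) = 8.566 V.
I(R3) = V_A / R3 = 8.566/8.97 = 0.9549 mA.
(Equivalently: I_total = 1.256 mA, then current-divider fraction G_k/ΣG = 0.7605.)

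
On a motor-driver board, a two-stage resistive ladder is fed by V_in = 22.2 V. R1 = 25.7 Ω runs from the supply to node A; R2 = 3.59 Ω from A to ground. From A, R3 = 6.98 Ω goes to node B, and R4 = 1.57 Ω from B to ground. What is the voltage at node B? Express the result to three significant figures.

V_B ≈ 0.365 V

Looking into the second stage from A: R3 + R4 = 8.550 Ω appears in parallel with R2.
Effective lower resistance at A: R2 ‖ 8.550 = 2.528 Ω.
So V_A = 22.2 × 0.08957 = 1.988 V.
Then the unloaded second divider: V_B = V_A × R4/(R3+R4) = 1.988 × 0.1836 = 0.3651 V.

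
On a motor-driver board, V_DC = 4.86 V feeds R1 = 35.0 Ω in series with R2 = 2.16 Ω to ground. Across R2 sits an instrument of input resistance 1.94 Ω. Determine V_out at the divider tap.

R2 ‖ R_L = (2.16 × 1.94)/(2.16 + 1.94) = 1.022 Ω.
Voltage divider with the loaded lower leg: V_out = 4.86 × 1.022/(35.0 + 1.022) = 4.86 × 0.02837 = 0.1379 V.
(Unloaded it would be 0.282 V; the load pulls it down.)

V_out ≈ 0.138 V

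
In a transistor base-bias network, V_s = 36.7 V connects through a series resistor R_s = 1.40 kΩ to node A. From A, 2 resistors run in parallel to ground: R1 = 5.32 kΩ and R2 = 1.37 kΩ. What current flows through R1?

Parallel bank: R_p = 1/(1/5.32 + 1/1.37) = 1.089 kΩ.
V_A by voltage divider: V_A = 36.7 × 1.089/(1.40 + 1.089) = 16.06 V.
Branch current I = V_A/R1 = 16.06/5.32 = 3.019 mA.
(Equivalently: I_total = 14.74 mA, then current-divider fraction G_k/ΣG = 0.2048.)

I ≈ 3.02 mA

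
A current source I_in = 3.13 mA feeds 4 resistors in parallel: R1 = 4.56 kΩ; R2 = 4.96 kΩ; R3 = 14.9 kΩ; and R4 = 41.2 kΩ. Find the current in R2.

I ≈ 1.23 mA

ΣG = 1/4.56 + 1/4.96 + 1/14.9 + 1/41.2 = 0.5123.
Current divider: I(R2) = I_in · G_k/ΣG = 3.13 × (0.2016/0.5123) = 3.13 × 0.3935 = 1.232 mA.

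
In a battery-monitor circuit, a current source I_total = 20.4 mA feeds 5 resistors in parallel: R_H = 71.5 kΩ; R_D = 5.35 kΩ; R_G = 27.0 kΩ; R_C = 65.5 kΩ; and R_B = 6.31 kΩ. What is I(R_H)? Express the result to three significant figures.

I ≈ 0.693 mA

Total conductance ΣG = 1/71.5 + 1/5.35 + 1/27.0 + 1/65.5 + 1/6.31 = 0.4117 (units of 1/kΩ).
By the current-divider rule, I = I_total · G_k/ΣG = 20.4 × 0.03397 = 0.6930 mA.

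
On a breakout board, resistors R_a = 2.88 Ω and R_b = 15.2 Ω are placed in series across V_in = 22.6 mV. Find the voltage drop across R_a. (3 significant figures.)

Total series resistance ΣR = 2.88 + 15.2 = 18.08 Ω.
Voltage divider: V = V_in · (2.880 / 18.08) = 22.6 × 0.1593 = 3.600 mV.

V ≈ 3.60 mV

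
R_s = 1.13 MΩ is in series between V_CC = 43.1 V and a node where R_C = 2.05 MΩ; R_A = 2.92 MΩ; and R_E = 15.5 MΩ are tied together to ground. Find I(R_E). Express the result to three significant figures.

Equivalent of the parallel group: R_p = 1.118 MΩ.
V_A = 43.1 × 1.118/2.248 = 21.43 V.
Branch current I = V_A/R_E = 21.43/15.5 = 1.383 µA.

I ≈ 1.38 µA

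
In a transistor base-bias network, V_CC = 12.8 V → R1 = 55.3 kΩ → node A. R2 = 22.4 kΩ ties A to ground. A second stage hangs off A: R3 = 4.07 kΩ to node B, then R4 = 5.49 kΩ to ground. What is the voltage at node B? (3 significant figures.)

V_B ≈ 0.794 V

Node A sees R2 in parallel with the series input of stage 2, R3 + R4 = 9.560 kΩ.
Effective lower resistance at A: R2 ‖ 9.560 = 6.700 kΩ.
First divider: V_A = V_CC · 6.700/(55.3 + 6.700) = 1.383 V.
Then the unloaded second divider: V_B = V_A × R4/(R3+R4) = 1.383 × 0.5743 = 0.7944 V.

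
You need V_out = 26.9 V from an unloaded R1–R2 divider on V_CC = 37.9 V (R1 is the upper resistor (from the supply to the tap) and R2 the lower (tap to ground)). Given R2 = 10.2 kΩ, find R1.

R1 ≈ 4.17 kΩ

Required fraction k = V_out/V_CC = 0.7098.
R1 = R2·(1/k − 1) = 10.2 × 0.4089 = 4.171 kΩ.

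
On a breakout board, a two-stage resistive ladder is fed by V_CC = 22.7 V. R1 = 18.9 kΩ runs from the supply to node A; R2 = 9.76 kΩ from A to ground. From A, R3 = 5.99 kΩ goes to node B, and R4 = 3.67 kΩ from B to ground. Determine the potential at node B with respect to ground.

Looking into the second stage from A: R3 + R4 = 9.660 kΩ appears in parallel with R2.
R2 ‖ (R3+R4) = 4.855 kΩ.
So V_A = 22.7 × 0.2044 = 4.639 V.
V_B = V_A × 0.3799 = 1.763 V.

V_B ≈ 1.76 V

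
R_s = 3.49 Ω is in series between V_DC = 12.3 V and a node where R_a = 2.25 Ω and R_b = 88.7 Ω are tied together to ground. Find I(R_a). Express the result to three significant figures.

Parallel bank: R_p = 1/(1/2.25 + 1/88.7) = 2.194 Ω.
V_A = 12.3 × 2.194/5.684 = 4.748 V.
I(R_a) = V_A / R_a = 4.748/2.25 = 2.110 A.

I ≈ 2.11 A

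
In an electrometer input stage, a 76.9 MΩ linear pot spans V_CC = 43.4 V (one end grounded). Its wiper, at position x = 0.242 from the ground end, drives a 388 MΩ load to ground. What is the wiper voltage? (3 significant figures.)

Split the track: R_lower = x·R_p = 18.61 MΩ, R_upper = (1−x)·R_p = 58.29 MΩ.
R_L loads the lower segment: effective lower R = 17.76 MΩ.
Loaded-divider output: V_out = 43.4 × 0.2335 = 10.13 V.

V_out ≈ 10.1 V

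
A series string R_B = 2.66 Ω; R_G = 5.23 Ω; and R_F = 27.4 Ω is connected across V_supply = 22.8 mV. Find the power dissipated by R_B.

Series current I = V_supply/ΣR = 22.8/35.29 = 0.6461 mA.
V(R_B) = I·R = 1.719 mV; P = V·I = 1.719 × 0.6461 = 1.110 µW.

P ≈ 1.11 µW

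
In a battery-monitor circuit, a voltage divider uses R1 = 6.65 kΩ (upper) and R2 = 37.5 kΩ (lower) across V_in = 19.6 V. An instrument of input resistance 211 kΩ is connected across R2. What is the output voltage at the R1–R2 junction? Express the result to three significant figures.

V_out ≈ 16.2 V

R2 ‖ R_L = (37.5 × 211)/(37.5 + 211) = 31.84 kΩ.
Voltage divider with the loaded lower leg: V_out = 19.6 × 31.84/(6.65 + 31.84) = 19.6 × 0.8272 = 16.21 V.
(Unloaded it would be 16.6 V; the load pulls it down.)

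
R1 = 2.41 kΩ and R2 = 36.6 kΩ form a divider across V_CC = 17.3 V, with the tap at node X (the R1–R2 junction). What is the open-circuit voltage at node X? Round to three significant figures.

V_th ≈ 16.2 V

With X open, the divider is unloaded: V_th = 17.3 × 36.6/39.01 = 16.23 V.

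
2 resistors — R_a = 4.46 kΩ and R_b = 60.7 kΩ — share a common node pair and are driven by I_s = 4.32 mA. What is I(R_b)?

I ≈ 0.296 mA

With just two branches, the current splits inversely with resistance.
I(R_b) = 4.32 × 4.46/(4.46 + 60.7) = 4.32 × 0.06845 = 0.2957 mA.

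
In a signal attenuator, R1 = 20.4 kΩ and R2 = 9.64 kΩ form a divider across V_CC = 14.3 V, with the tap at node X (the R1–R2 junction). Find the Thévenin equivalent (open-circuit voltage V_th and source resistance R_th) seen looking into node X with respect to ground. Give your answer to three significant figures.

V_th ≈ 4.59 V, R_th ≈ 6.55 kΩ

V_th is the unloaded tap voltage: V_CC · R2/(R1+R2) = 14.3 × 0.3209 = 4.589 V.
With V_CC suppressed (replaced by a short), R_th = R1 ‖ R2 = (20.40 × 9.64)/(20.40 + 9.64) = 6.546 kΩ.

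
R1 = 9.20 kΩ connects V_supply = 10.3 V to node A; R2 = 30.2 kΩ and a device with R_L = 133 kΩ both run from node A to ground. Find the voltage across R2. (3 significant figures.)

R2 ‖ R_L = (30.2 × 133)/(30.2 + 133) = 24.61 kΩ.
Then V_out = V_supply · R2'/(R1 + R2') = 10.3 × 24.61/33.81 = 7.497 V.
(Unloaded it would be 7.89 V; the load pulls it down.)

V_out ≈ 7.50 V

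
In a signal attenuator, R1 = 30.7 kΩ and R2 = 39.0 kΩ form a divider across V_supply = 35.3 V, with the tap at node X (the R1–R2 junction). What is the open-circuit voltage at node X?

With X open, the divider is unloaded: V_th = 35.3 × 39.0/69.70 = 19.75 V.

V_th ≈ 19.8 V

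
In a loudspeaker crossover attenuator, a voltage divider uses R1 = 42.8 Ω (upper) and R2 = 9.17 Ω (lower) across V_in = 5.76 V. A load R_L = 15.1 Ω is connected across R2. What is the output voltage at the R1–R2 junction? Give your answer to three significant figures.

V_out ≈ 0.678 V

The load sits in parallel with R2, giving an effective lower resistance R2' = R2·R_L/(R2+R_L) = 5.705 Ω.
Then V_out = V_in · R2'/(R1 + R2') = 5.76 × 5.705/48.51 = 0.6775 V.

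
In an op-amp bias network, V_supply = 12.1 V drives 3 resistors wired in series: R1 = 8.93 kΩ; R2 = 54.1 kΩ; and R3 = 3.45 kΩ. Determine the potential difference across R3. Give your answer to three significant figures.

V ≈ 0.628 V

ΣR = 8.93 + 54.1 + 3.45 = 66.48 kΩ.
V = V_supply · R/ΣR = 12.1 × 0.05190 = 0.6279 V.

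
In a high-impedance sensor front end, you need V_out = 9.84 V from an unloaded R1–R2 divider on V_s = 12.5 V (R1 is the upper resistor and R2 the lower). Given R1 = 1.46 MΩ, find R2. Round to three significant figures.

R2 ≈ 5.40 MΩ

V_out/V_s = R2/(R1+R2) = 0.7872.
R2 = R1 · 0.7872/(1 − 0.7872) = 5.401 MΩ.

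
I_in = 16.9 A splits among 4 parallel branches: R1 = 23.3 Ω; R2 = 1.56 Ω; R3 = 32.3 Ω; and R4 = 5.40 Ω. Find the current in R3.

Conductances: ΣG = 1/23.3 + 1/1.56 + 1/32.3 + 1/5.40 = 0.9001 (1/Ω).
Current divider: I(R3) = I_in · G_k/ΣG = 16.9 × (0.03096/0.9001) = 16.9 × 0.03440 = 0.5813 A.

I ≈ 0.581 A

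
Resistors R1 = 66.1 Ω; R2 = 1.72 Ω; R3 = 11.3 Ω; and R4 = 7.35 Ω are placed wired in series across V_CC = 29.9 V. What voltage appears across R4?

ΣR = 66.1 + 1.72 + 11.3 + 7.35 = 86.47 Ω.
Voltage divider: V = V_CC · (7.350 / 86.47) = 29.9 × 0.08500 = 2.542 V.

V ≈ 2.54 V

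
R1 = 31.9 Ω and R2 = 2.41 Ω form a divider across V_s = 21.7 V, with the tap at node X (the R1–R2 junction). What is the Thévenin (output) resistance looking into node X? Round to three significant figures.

Zeroing V_s shorts the top of R1 to ground, so R_th = R1 ‖ R2 = 2.241 Ω.

R_th ≈ 2.24 Ω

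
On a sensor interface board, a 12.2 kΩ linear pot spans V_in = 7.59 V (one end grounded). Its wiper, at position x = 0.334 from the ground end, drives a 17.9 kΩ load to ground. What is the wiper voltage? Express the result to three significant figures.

V_out ≈ 2.20 V

Split the track: R_lower = x·R_p = 4.075 kΩ, R_upper = (1−x)·R_p = 8.125 kΩ.
(x·R_p) ‖ R_L = 3.319 kΩ.
Loaded-divider output: V_out = 7.59 × 0.2900 = 2.201 V.
(Unloaded: V_out = x·V_in = 2.54 V.)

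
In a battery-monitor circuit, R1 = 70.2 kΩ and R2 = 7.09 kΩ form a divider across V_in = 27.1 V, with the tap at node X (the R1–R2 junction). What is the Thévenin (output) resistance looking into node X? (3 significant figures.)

R_th ≈ 6.44 kΩ

Looking into X with the source shorted: R_th = R1·R2/(R1+R2) = 70.20 × 7.09/77.29 = 6.440 kΩ.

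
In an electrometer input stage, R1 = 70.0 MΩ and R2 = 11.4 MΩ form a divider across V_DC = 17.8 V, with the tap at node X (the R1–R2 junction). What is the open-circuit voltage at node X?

V_th ≈ 2.49 V

Open-circuit (no load on X): V_th = V_DC · R2/(R1 + R2) = 17.8 × 11.4/(70.00 + 11.4) = 2.493 V.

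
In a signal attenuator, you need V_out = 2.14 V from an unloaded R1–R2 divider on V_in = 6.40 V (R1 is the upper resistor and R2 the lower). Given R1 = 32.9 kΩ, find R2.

V_out/V_in = R2/(R1+R2) = 0.3344.
R2 = R1 · 0.3344/(1 − 0.3344) = 16.53 kΩ.

R2 ≈ 16.5 kΩ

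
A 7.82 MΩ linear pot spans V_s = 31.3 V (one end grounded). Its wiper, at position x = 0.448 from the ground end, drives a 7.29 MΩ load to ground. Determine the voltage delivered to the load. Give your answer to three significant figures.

V_out ≈ 11.1 V

Split the track: R_lower = x·R_p = 3.503 MΩ, R_upper = (1−x)·R_p = 4.317 MΩ.
(x·R_p) ‖ R_L = 2.366 MΩ.
Loaded-divider output: V_out = 31.3 × 0.3541 = 11.08 V.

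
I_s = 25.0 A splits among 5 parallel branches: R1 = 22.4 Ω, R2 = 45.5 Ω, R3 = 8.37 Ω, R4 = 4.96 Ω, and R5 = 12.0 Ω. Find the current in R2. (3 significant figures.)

ΣG = 1/22.4 + 1/45.5 + 1/8.37 + 1/4.96 + 1/12.0 = 0.4710.
R2 takes the fraction G_k/ΣG = 0.02198/0.4710 = 0.04666, so I = 25.0 × 0.04666 = 1.166 A.

I ≈ 1.17 A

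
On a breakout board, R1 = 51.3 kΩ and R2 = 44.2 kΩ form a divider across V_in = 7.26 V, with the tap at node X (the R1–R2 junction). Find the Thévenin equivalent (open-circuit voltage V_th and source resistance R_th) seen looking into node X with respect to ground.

V_th is the unloaded tap voltage: V_in · R2/(R1+R2) = 7.26 × 0.4628 = 3.360 V.
Looking into X with the source shorted: R_th = R1·R2/(R1+R2) = 51.30 × 44.2/95.50 = 23.74 kΩ.

V_th ≈ 3.36 V, R_th ≈ 23.7 kΩ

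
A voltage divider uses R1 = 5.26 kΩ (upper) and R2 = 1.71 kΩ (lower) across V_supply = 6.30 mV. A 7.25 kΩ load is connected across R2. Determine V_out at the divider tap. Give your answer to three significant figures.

V_out ≈ 1.31 mV

First combine the lower leg with the load: R2 ‖ R_L = 1.384 kΩ.
Then V_out = V_supply · R2'/(R1 + R2') = 6.30 × 1.384/6.644 = 1.312 mV.
(Unloaded it would be 1.55 mV; the load pulls it down.)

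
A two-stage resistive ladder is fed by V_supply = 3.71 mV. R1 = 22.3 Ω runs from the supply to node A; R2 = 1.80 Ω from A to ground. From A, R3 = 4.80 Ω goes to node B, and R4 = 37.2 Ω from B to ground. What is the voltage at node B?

V_B ≈ 0.236 mV

The second stage (R3 + R4 = 42.00 Ω) loads node A in parallel with R2.
R2 ‖ (R3+R4) = 1.726 Ω.
First divider: V_A = V_supply · 1.726/(22.3 + 1.726) = 0.2665 mV.
V_B = V_A × 0.8857 = 0.2361 mV.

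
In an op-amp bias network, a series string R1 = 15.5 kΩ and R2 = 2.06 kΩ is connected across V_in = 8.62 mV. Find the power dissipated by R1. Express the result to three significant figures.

Series current I = V_in/ΣR = 8.62/17.56 = 0.4909 µA.
P = I²R = 0.2410 × 15.5 = 3.735 nW.

P ≈ 3.74 nW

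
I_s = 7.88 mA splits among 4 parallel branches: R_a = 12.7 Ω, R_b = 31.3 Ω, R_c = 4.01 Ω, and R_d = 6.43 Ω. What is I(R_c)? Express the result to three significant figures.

Conductances: ΣG = 1/12.7 + 1/31.3 + 1/4.01 + 1/6.43 = 0.5156 (1/Ω).
Current divider: I(R_c) = I_s · G_k/ΣG = 7.88 × (0.2494/0.5156) = 7.88 × 0.4837 = 3.811 mA.

I ≈ 3.81 mA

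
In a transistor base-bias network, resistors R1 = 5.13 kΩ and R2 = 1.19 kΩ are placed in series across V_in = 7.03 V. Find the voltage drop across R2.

ΣR = 5.13 + 1.19 = 6.320 kΩ.
Voltage divider: V = V_in · (1.190 / 6.320) = 7.03 × 0.1883 = 1.324 V.

V ≈ 1.32 V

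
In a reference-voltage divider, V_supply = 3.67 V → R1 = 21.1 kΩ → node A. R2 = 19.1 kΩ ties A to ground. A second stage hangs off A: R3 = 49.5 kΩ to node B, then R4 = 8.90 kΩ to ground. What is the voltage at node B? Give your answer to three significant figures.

V_B ≈ 0.227 V

Node A sees R2 in parallel with the series input of stage 2, R3 + R4 = 58.40 kΩ.
R2 ‖ (R3+R4) = 14.39 kΩ.
So V_A = 3.67 × 0.4055 = 1.488 V.
Then the unloaded second divider: V_B = V_A × R4/(R3+R4) = 1.488 × 0.1524 = 0.2268 V.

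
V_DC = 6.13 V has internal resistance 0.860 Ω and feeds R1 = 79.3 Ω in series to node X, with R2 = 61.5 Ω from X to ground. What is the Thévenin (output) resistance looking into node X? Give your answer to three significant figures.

R1' = 0.860 + 79.3 = 80.16 Ω (source resistance + R1).
With V_DC suppressed (replaced by a short), R_th = R1' ‖ R2 = (80.16 × 61.5)/(80.16 + 61.5) = 34.80 Ω.

R_th ≈ 34.8 Ω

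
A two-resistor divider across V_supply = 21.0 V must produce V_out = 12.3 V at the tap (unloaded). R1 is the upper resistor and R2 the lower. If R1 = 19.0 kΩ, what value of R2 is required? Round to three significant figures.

V_out/V_supply = R2/(R1+R2) = 0.5857.
Rearranging, R2 = R1·k/(1−k) = 19.0 × 1.414 = 26.86 kΩ.

R2 ≈ 26.9 kΩ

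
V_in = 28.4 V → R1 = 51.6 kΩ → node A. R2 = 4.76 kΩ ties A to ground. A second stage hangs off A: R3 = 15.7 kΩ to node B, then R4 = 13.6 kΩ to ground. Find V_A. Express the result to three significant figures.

The second stage (R3 + R4 = 29.30 kΩ) loads node A in parallel with R2.
R2 ‖ (R3+R4) = 4.095 kΩ.
V_A = 28.4 × 4.095/(51.6 + 4.095) = 2.088 V.

V_A ≈ 2.09 V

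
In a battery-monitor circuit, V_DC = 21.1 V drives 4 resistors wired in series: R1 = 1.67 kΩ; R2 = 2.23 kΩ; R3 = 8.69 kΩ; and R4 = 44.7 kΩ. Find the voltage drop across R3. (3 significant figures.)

V ≈ 3.20 V

ΣR = 1.67 + 2.23 + 8.69 + 44.7 = 57.29 kΩ.
By the voltage-divider rule, V = 21.1 × 8.690/57.29 = 3.201 V.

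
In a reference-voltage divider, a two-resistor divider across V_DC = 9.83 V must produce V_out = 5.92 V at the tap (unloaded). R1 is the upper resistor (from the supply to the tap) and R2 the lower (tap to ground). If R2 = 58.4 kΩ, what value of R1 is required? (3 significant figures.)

V_out/V_DC = R2/(R1+R2) = 0.6022.
So R1 = R2 · (V_DC/V_out − 1) = 58.4 × (9.83/5.92 − 1) = 58.4 × 0.6605 = 38.57 kΩ.

R1 ≈ 38.6 kΩ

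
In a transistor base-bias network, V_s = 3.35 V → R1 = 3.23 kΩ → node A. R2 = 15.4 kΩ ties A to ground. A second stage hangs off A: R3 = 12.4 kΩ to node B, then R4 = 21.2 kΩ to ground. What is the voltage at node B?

Node A sees R2 in parallel with the series input of stage 2, R3 + R4 = 33.60 kΩ.
R2 ‖ (R3+R4) = 10.56 kΩ.
First divider: V_A = V_s · 10.56/(3.23 + 10.56) = 2.565 V.
V_B = V_A × 0.6310 = 1.619 V.

V_B ≈ 1.62 V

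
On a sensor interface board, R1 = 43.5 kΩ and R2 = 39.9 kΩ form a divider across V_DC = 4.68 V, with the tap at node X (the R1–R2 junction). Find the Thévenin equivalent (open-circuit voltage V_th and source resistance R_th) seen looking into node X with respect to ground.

V_th ≈ 2.24 V, R_th ≈ 20.8 kΩ

Open-circuit (no load on X): V_th = V_DC · R2/(R1 + R2) = 4.68 × 39.9/(43.50 + 39.9) = 2.239 V.
With V_DC suppressed (replaced by a short), R_th = R1 ‖ R2 = (43.50 × 39.9)/(43.50 + 39.9) = 20.81 kΩ.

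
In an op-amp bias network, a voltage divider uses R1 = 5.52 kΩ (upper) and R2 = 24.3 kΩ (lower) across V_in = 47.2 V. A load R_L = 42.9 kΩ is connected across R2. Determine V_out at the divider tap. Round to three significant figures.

R2 ‖ R_L = (24.3 × 42.9)/(24.3 + 42.9) = 15.51 kΩ.
Then V_out = V_in · R2'/(R1 + R2') = 47.2 × 15.51/21.03 = 34.81 V.
(Unloaded it would be 38.5 V; the load pulls it down.)

V_out ≈ 34.8 V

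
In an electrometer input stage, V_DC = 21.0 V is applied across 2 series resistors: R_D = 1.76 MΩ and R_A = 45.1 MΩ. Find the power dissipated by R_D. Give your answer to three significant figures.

P ≈ 0.353 µW

The common current is I = 21.0/46.86 = 0.4481 µA.
V(R_D) = I·R = 0.7887 V; P = V·I = 0.7887 × 0.4481 = 0.3535 µW.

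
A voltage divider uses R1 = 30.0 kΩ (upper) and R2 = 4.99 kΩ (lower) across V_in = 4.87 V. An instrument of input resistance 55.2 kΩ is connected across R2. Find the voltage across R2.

V_out ≈ 0.645 V

The load sits in parallel with R2, giving an effective lower resistance R2' = R2·R_L/(R2+R_L) = 4.576 kΩ.
Now apply the divider: V_out = 4.87 × 0.1324 = 0.6446 V.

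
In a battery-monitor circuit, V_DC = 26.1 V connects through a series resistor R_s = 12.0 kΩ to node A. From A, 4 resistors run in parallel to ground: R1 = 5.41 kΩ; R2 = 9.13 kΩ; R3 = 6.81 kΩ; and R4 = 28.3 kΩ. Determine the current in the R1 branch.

Combine the parallel branches: R_p = (1/5.41 + 1/9.13 + 1/6.81 + 1/28.3)⁻¹ = 2.098 kΩ.
V_A by voltage divider: V_A = 26.1 × 2.098/(12.0 + 2.098) = 3.885 V.
Branch current I = V_A/R1 = 3.885/5.41 = 0.7181 mA.

I ≈ 0.718 mA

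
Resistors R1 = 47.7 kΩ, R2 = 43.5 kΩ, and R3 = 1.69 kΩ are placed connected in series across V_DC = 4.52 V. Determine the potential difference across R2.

Total series resistance ΣR = 47.7 + 43.5 + 1.69 = 92.89 kΩ.
Voltage divider: V = V_DC · (43.50 / 92.89) = 4.52 × 0.4683 = 2.117 V.

V ≈ 2.12 V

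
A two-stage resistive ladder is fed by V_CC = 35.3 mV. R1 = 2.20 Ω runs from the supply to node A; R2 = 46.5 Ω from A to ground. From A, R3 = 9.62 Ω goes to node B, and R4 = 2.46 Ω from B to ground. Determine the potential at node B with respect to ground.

V_B ≈ 5.85 mV

Looking into the second stage from A: R3 + R4 = 12.08 Ω appears in parallel with R2.
Effective lower resistance at A: R2 ‖ 12.08 = 9.589 Ω.
First divider: V_A = V_CC · 9.589/(2.20 + 9.589) = 28.71 mV.
Then the unloaded second divider: V_B = V_A × R4/(R3+R4) = 28.71 × 0.2036 = 5.847 mV.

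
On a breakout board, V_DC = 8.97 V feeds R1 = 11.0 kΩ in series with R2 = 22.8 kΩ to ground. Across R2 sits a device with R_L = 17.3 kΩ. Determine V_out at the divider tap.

R2 ‖ R_L = (22.8 × 17.3)/(22.8 + 17.3) = 9.836 kΩ.
Now apply the divider: V_out = 8.97 × 0.4721 = 4.235 V.

V_out ≈ 4.23 V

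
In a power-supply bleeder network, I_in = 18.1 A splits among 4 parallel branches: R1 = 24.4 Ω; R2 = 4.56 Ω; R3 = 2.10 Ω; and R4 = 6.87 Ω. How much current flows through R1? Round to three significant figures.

ΣG = 1/24.4 + 1/4.56 + 1/2.10 + 1/6.87 = 0.8820.
Current divider: I(R1) = I_in · G_k/ΣG = 18.1 × (0.04098/0.8820) = 18.1 × 0.04646 = 0.8410 A.

I ≈ 0.841 A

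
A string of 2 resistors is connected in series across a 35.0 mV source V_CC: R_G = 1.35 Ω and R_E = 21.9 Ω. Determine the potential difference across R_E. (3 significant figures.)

Total series resistance ΣR = 1.35 + 21.9 = 23.25 Ω.
V = V_CC · R/ΣR = 35.0 × 0.9419 = 32.97 mV.

V ≈ 33.0 mV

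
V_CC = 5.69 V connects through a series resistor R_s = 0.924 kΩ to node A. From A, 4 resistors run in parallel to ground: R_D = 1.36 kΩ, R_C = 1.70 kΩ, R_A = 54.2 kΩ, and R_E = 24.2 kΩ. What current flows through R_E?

I ≈ 0.103 mA

Equivalent of the parallel group: R_p = 0.7229 kΩ.
V_A = 5.69 × 0.7229/1.647 = 2.498 V.
Branch current I = V_A/R_E = 2.498/24.2 = 0.1032 mA.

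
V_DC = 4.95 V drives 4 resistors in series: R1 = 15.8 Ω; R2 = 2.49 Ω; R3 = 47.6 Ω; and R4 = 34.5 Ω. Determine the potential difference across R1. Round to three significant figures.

V ≈ 0.779 V

Total series resistance ΣR = 15.8 + 2.49 + 47.6 + 34.5 = 100.4 Ω.
V = V_DC · R/ΣR = 4.95 × 0.1574 = 0.7791 V.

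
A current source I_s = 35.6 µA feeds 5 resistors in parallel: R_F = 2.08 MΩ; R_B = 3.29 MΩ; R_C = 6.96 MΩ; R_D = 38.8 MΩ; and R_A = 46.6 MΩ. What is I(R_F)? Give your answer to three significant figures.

Conductances: ΣG = 1/2.08 + 1/3.29 + 1/6.96 + 1/38.8 + 1/46.6 = 0.9756 (1/MΩ).
By the current-divider rule, I = I_s · G_k/ΣG = 35.6 × 0.4928 = 17.54 µA.

I ≈ 17.5 µA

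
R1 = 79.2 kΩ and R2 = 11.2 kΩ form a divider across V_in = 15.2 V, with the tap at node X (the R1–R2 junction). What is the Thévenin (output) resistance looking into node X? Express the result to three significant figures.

R_th ≈ 9.81 kΩ

Zeroing V_in shorts the top of R1 to ground, so R_th = R1 ‖ R2 = 9.812 kΩ.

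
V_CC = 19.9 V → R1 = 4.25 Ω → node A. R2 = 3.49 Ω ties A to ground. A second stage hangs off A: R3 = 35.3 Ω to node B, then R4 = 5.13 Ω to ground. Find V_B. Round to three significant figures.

Looking into the second stage from A: R3 + R4 = 40.43 Ω appears in parallel with R2.
Effective lower resistance at A: R2 ‖ 40.43 = 3.213 Ω.
So V_A = 19.9 × 0.4305 = 8.567 V.
V_B = V_A × 0.1269 = 1.087 V.

V_B ≈ 1.09 V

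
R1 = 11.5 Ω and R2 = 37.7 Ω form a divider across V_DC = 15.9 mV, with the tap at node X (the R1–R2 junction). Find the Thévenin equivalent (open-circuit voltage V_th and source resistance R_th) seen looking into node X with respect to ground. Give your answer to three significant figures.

V_th ≈ 12.2 mV, R_th ≈ 8.81 Ω

V_th is the unloaded tap voltage: V_DC · R2/(R1+R2) = 15.9 × 0.7663 = 12.18 mV.
With V_DC suppressed (replaced by a short), R_th = R1 ‖ R2 = (11.50 × 37.7)/(11.50 + 37.7) = 8.812 Ω.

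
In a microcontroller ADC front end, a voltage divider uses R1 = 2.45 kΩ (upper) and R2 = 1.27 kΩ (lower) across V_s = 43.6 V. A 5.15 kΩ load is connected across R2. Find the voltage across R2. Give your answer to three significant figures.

The load sits in parallel with R2, giving an effective lower resistance R2' = R2·R_L/(R2+R_L) = 1.019 kΩ.
Then V_out = V_s · R2'/(R1 + R2') = 43.6 × 1.019/3.469 = 12.81 V.
(Unloaded it would be 14.9 V; the load pulls it down.)

V_out ≈ 12.8 V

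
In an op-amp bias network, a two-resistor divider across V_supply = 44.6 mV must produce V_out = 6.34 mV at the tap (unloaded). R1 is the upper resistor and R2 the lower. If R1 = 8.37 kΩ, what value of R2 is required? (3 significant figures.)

R2 ≈ 1.39 kΩ

The divider ratio is R2/(R1+R2) = 6.34/44.6 = 0.1422.
R2 = R1 · 0.1422/(1 − 0.1422) = 1.387 kΩ.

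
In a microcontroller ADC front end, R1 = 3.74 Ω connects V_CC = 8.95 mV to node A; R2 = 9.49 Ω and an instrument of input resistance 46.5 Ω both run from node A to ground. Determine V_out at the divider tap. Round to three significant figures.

V_out ≈ 6.07 mV

First combine the lower leg with the load: R2 ‖ R_L = 7.881 Ω.
Now apply the divider: V_out = 8.95 × 0.6782 = 6.070 mV.
(Unloaded it would be 6.42 mV; the load pulls it down.)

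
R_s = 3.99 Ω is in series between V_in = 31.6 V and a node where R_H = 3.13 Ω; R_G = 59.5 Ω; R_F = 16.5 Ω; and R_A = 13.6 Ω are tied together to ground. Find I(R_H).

I ≈ 3.51 A

Parallel bank: R_p = 1/(1/3.13 + 1/59.5 + 1/16.5 + 1/13.6) = 2.126 Ω.
Node voltage V_A = V_in · R_p/(R_s + R_p) = 31.6 × 0.3476 = 10.98 V.
Branch current I = V_A/R_H = 10.98/3.13 = 3.509 A.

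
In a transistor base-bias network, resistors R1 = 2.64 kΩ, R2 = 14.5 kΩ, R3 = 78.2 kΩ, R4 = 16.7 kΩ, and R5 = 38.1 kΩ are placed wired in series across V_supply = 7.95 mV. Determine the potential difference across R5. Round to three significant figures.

V ≈ 2.02 mV

ΣR = 2.64 + 14.5 + 78.2 + 16.7 + 38.1 = 150.1 kΩ.
By the voltage-divider rule, V = 7.95 × 38.10/150.1 = 2.017 mV.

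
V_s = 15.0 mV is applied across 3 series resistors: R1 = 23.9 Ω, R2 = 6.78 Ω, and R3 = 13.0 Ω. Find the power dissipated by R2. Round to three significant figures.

The common current is I = 15.0/43.68 = 0.3434 mA.
P = I²R = 0.1179 × 6.78 = 0.7996 µW.

P ≈ 0.800 µW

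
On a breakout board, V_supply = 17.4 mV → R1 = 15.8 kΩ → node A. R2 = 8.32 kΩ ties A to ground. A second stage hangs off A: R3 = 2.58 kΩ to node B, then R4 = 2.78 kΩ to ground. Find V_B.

Node A sees R2 in parallel with the series input of stage 2, R3 + R4 = 5.360 kΩ.
R2 ‖ (R3+R4) = 3.260 kΩ.
First divider: V_A = V_supply · 3.260/(15.8 + 3.260) = 2.976 mV.
Stage 2 is unloaded, so V_B = V_A · R4/(R3+R4) = 2.976 × 2.78/5.360 = 1.544 mV.

V_B ≈ 1.54 mV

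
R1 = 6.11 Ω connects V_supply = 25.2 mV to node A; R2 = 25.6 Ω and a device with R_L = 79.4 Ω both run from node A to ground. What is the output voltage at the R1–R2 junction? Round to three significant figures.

The load sits in parallel with R2, giving an effective lower resistance R2' = R2·R_L/(R2+R_L) = 19.36 Ω.
Now apply the divider: V_out = 25.2 × 0.7601 = 19.15 mV.

V_out ≈ 19.2 mV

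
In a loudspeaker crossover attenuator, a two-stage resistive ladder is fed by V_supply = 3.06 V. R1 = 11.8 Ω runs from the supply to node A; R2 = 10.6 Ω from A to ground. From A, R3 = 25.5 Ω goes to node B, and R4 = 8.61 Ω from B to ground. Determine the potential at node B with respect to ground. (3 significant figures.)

V_B ≈ 0.314 V

The second stage (R3 + R4 = 34.11 Ω) loads node A in parallel with R2.
R2 ‖ (R3+R4) = 8.087 Ω.
First divider: V_A = V_supply · 8.087/(11.8 + 8.087) = 1.244 V.
Stage 2 is unloaded, so V_B = V_A · R4/(R3+R4) = 1.244 × 8.61/34.11 = 0.3141 V.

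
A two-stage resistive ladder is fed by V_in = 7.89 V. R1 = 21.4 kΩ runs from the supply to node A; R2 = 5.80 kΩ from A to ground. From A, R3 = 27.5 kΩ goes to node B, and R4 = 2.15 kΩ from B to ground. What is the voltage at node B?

V_B ≈ 0.106 V

The second stage (R3 + R4 = 29.65 kΩ) loads node A in parallel with R2.
Effective lower resistance at A: R2 ‖ 29.65 = 4.851 kΩ.
First divider: V_A = V_in · 4.851/(21.4 + 4.851) = 1.458 V.
V_B = V_A × 0.07251 = 0.1057 V.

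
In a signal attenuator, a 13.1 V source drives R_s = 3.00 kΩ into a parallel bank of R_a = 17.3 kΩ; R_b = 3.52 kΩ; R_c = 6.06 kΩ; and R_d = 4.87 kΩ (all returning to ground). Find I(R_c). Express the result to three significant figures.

I ≈ 0.689 mA

Equivalent of the parallel group: R_p = 1.404 kΩ.
Node voltage V_A = V_in · R_p/(R_s + R_p) = 13.1 × 0.3188 = 4.176 V.
I(R_c) = V_A / R_c = 4.176/6.06 = 0.6892 mA.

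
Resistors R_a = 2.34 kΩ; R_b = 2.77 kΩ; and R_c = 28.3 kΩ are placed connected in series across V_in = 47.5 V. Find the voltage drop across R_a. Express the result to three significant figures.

V ≈ 3.33 V

Total series resistance ΣR = 2.34 + 2.77 + 28.3 = 33.41 kΩ.
Voltage divider: V = V_in · (2.340 / 33.41) = 47.5 × 0.07004 = 3.327 V.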